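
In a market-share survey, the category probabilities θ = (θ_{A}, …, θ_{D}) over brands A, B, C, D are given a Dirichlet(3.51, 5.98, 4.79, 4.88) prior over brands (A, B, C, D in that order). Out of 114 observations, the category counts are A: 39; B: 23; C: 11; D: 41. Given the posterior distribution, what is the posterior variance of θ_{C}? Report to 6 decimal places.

0.000779

The Dirichlet prior is conjugate to the Multinomial likelihood: each posterior αⱼ = prior αⱼ + observed count nⱼ.
Posterior concentration: (42.51, 28.98, 15.79, 45.88), total = 133.16.
Var[θ_j] = α_j(Σα−α_j)/((Σα)²(Σα+1)) = 15.79·117.37/(133.16²·134.16) = 0.000779.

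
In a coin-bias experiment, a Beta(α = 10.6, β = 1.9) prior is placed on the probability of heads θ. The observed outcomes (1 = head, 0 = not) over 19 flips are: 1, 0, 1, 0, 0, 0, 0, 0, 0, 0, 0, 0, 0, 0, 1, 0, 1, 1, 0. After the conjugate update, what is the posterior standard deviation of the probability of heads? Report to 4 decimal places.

The Beta prior is conjugate to a Binomial/Bernoulli likelihood; the update adds successes to α and failures to β.
Posterior: Beta(α+k, β+n−k) = Beta(10.6+5, 1.9+14) = Beta(15.6, 15.9).
Var = αβ/((α+β)²(α+β+1)) = 15.6·15.9/(31.5²·32.5) = 0.00769161; SD = √0.00769161 = 0.0877.

0.0877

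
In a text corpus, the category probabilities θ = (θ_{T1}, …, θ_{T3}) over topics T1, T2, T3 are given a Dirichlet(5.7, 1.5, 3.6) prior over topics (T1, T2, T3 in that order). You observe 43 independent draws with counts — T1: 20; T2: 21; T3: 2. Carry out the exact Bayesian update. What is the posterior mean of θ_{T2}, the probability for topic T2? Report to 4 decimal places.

0.4182

The Dirichlet prior is conjugate to the Multinomial likelihood: each posterior αⱼ = prior αⱼ + observed count nⱼ.
Posterior concentration: (25.7, 22.5, 5.6), total = 53.8.
E[θ_{T2}|data] = α_{T2}/Σα = 22.5/53.8 = 0.4182.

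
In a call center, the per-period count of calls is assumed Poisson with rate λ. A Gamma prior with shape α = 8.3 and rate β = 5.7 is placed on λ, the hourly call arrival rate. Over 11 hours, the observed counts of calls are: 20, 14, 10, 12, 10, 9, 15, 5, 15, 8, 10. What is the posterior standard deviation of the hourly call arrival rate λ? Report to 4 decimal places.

With a Gamma(shape α, rate β) prior, the Poisson likelihood is conjugate: the posterior is Gamma(α + ΣXᵢ, β + n).
Sum of counts S = 128 over n = 11 hours.
Posterior: Gamma(α+S, β+n) = Gamma(8.3+128, 5.7+11) = Gamma(136.3, 16.7).
SD = √α/β = √136.3/16.7 = 0.6991.

0.6991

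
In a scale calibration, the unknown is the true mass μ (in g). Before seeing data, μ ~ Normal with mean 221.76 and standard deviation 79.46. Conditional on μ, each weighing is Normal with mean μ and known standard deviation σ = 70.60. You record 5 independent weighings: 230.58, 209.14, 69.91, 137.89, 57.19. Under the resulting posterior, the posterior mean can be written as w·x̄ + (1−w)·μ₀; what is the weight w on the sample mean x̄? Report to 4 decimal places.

For Normal data with known variance σ², a Normal(μ₀, σ₀²) prior on μ is conjugate. Posterior precision = 1/σ₀² + n/σ²; posterior mean is the precision-weighted average of μ₀ and x̄.
σ₀² = 79.46² = 6313.8916, σ² = 70.60² = 4984.36. Prior precision 1/σ₀² = 1/6313.8916; data precision n/σ² = 5/4984.36.
w = (n/σ²)/(1/σ₀² + n/σ²) = n·σ₀²/(σ² + n·σ₀²) = 5·6313.8916/(4984.36 + 5·6313.8916) = 31569.458/36553.818 = 0.8636.

0.8636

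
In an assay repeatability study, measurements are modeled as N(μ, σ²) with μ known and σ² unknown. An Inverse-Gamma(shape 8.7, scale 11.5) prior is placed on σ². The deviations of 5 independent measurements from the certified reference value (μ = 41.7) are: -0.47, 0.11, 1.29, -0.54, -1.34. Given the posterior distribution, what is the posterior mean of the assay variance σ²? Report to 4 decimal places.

1.3228

With known mean μ and an Inverse-Gamma(α, β) prior on σ², the Normal likelihood is conjugate: posterior is Inv-Gamma(α + n/2, β + Σ(xᵢ−μ)²/2).
Σ(xᵢ−μ)² = (-0.47)² + (0.11)² + (1.29)² + (-0.54)² + (-1.34)² = 3.9843.
Posterior: Inv-Gamma(8.7 + 5/2, 11.5 + 3.9843/2) = Inv-Gamma(11.20, 13.49215).
E[σ²|data] = β/(α−1) = 13.49215/10.20 = 1.3228.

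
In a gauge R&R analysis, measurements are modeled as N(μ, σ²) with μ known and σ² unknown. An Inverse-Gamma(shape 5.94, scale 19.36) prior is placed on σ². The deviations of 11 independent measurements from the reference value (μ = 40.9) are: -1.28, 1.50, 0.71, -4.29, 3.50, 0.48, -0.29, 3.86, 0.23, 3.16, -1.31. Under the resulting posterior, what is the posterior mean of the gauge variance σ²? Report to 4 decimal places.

4.8245

With known mean μ and an Inverse-Gamma(α, β) prior on σ², the Normal likelihood is conjugate: posterior is Inv-Gamma(α + n/2, β + Σ(xᵢ−μ)²/2).
Σ(xᵢ−μ)² = (-1.28)² + (1.50)² + (0.71)² + (-4.29)² + (3.50)² + (0.48)² + (-0.29)² + (3.86)² + (0.23)² + (3.16)² + (-1.31)² = 62.0153.
Posterior: Inv-Gamma(5.94 + 11/2, 19.36 + 62.0153/2) = Inv-Gamma(11.44, 50.36765).
E[σ²|data] = β/(α−1) = 50.36765/10.44 = 4.8245.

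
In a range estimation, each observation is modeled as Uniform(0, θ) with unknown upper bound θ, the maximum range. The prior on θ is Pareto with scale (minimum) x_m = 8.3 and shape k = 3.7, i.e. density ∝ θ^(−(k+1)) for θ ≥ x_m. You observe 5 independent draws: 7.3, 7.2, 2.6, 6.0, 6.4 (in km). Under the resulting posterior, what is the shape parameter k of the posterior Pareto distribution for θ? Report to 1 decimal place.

A Pareto(scale x_m, shape k) prior on the upper bound θ of Uniform(0, θ) is conjugate: posterior is Pareto(max(x_m, max xᵢ), k + n).
Sample maximum = 7.3; prior scale x_m = 8.3 → posterior scale = max = 8.3.
Posterior shape = 3.7 + 5 = 8.7.
Posterior shape k = 8.7.

8.7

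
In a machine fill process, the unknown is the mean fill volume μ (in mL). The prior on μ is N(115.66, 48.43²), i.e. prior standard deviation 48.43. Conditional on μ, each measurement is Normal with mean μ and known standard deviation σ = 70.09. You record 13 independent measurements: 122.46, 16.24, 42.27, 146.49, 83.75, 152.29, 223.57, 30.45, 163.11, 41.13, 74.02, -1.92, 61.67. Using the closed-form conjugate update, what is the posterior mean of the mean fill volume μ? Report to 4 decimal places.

92.6020

For Normal data with known variance σ², a Normal(μ₀, σ₀²) prior on μ is conjugate. Posterior precision = 1/σ₀² + n/σ²; posterior mean is the precision-weighted average of μ₀ and x̄.
Σxᵢ = 122.46 + 16.24 + 42.27 + 146.49 + 83.75 + 152.29 + 223.57 + 30.45 + 163.11 + 41.13 + 74.02 + (-1.92) + 61.67 = 1155.53, so n·x̄ = 1155.53.
σ₀² = 48.43² = 2345.4649, σ² = 70.09² = 4912.6081; σ² + n·σ₀² = 4912.6081 + 13·2345.4649 = 35403.6518.
Posterior mean = (μ₀/σ₀² + n·x̄/σ²)/(1/σ₀² + n/σ²) = (σ²·μ₀ + σ₀²·n·x̄)/(σ² + n·σ₀²) = (4912.6081·115.66 + 2345.4649·1155.53)/35403.6518 = 3278447.308743/35403.6518 = 92.6020.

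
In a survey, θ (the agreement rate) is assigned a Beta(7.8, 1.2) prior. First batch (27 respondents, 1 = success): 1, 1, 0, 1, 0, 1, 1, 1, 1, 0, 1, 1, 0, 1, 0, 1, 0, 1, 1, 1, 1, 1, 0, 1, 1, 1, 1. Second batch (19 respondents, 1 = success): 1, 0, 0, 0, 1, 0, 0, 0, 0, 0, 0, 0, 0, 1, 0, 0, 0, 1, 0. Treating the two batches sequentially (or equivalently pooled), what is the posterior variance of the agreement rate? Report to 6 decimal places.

The Beta prior is conjugate to a Binomial/Bernoulli likelihood; the update adds successes to α and failures to β.
After batch 1: Beta(7.8+20, 1.2+7) = Beta(27.8, 8.2).
After batch 2: Beta(27.8+4, 8.2+15) = Beta(31.8, 23.2).
Var = αβ/((α+β)²(α+β+1)) = 31.8·23.2/(55.0²·56.0) = 0.004355.

0.004355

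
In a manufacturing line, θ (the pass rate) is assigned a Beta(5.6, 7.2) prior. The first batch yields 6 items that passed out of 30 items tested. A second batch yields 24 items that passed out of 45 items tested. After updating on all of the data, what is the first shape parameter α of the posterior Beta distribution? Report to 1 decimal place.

The Beta prior is conjugate to a Binomial/Bernoulli likelihood; the update adds successes to α and failures to β.
After batch 1: Beta(5.6+6, 7.2+24) = Beta(11.6, 31.2).
After batch 2: Beta(11.6+24, 31.2+21) = Beta(35.6, 52.2).
Posterior α = 35.6.

35.6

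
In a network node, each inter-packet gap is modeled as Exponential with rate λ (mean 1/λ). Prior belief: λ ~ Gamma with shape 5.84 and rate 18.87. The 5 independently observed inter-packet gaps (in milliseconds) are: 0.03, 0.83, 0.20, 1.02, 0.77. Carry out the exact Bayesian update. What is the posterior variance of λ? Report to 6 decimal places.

With a Gamma(shape α, rate β) prior on the exponential rate λ, the posterior after n observations with total T = Σxᵢ is Gamma(α+n, β+T).
Sum of observations T = 2.85 milliseconds; n = 5.
Posterior: Gamma(5.84+5, 18.87+2.85) = Gamma(10.84, 21.72).
Var = α/β² = 0.022978.

0.022978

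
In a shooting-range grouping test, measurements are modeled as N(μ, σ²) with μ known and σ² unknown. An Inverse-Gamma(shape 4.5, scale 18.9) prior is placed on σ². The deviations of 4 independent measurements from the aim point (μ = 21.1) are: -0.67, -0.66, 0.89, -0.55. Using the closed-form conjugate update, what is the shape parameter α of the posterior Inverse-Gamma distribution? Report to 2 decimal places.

With known mean μ and an Inverse-Gamma(α, β) prior on σ², the Normal likelihood is conjugate: posterior is Inv-Gamma(α + n/2, β + Σ(xᵢ−μ)²/2).
Σ(xᵢ−μ)² = (-0.67)² + (-0.66)² + (0.89)² + (-0.55)² = 1.9791.
Posterior: Inv-Gamma(4.5 + 4/2, 18.9 + 1.9791/2) = Inv-Gamma(6.50, 19.88955).
Posterior α = 6.50.

6.50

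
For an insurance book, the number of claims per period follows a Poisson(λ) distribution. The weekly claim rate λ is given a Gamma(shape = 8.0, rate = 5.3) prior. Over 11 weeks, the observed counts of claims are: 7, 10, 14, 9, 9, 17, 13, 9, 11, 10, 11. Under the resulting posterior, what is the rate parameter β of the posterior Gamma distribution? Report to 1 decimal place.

16.3

With a Gamma(shape α, rate β) prior, the Poisson likelihood is conjugate: the posterior is Gamma(α + ΣXᵢ, β + n).
Sum of counts S = 120 over n = 11 weeks.
Posterior: Gamma(α+S, β+n) = Gamma(8.0+120, 5.3+11) = Gamma(128.0, 16.3).
Posterior β = 16.3.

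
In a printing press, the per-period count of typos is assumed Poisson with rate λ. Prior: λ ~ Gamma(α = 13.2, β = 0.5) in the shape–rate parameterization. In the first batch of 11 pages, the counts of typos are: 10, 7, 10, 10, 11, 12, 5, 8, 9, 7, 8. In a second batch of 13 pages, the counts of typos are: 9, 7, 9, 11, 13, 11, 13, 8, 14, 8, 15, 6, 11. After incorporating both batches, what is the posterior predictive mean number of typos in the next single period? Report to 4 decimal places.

With a Gamma(shape α, rate β) prior, the Poisson likelihood is conjugate: the posterior is Gamma(α + ΣXᵢ, β + n).
Batch 1: sum of counts S = 97 over n = 11 pages.
After batch 1: Gamma(α+S, β+n) = Gamma(13.2+97, 0.5+11) = Gamma(110.2, 11.5).
Batch 2: sum of counts S = 135 over n = 13 pages.
After batch 2: Gamma(α+S, β+n) = Gamma(110.2+135, 11.5+13) = Gamma(245.2, 24.5).
The predictive distribution for one future period is NegBinom with mean α/β = 10.0082.

10.0082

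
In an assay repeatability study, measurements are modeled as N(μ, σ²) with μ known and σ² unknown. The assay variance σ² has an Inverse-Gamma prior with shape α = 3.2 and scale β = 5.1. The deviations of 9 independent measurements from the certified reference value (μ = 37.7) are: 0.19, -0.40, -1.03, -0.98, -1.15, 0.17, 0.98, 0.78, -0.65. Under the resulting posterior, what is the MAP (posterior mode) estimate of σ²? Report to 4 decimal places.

0.9058

With known mean μ and an Inverse-Gamma(α, β) prior on σ², the Normal likelihood is conjugate: posterior is Inv-Gamma(α + n/2, β + Σ(xᵢ−μ)²/2).
Σ(xᵢ−μ)² = (0.19)² + (-0.40)² + (-1.03)² + (-0.98)² + (-1.15)² + (0.17)² + (0.98)² + (0.78)² + (-0.65)² = 5.5601.
Posterior: Inv-Gamma(3.2 + 9/2, 5.1 + 5.5601/2) = Inv-Gamma(7.70, 7.88005).
Mode = β/(α+1) = 7.88005/8.70 = 0.9058.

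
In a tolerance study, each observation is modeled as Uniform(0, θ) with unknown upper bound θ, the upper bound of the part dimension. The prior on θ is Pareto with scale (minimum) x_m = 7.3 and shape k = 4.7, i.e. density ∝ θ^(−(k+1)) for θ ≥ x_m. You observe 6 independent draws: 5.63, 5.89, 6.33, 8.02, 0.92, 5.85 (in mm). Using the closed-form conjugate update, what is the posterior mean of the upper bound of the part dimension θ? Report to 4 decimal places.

8.8468

A Pareto(scale x_m, shape k) prior on the upper bound θ of Uniform(0, θ) is conjugate: posterior is Pareto(max(x_m, max xᵢ), k + n).
Sample maximum = 8.02; prior scale x_m = 7.3 → posterior scale = max = 8.02.
Posterior shape = 4.7 + 6 = 10.7.
E[θ|data] = k·x_m/(k−1) = 10.7·8.02/9.7 = 8.8468.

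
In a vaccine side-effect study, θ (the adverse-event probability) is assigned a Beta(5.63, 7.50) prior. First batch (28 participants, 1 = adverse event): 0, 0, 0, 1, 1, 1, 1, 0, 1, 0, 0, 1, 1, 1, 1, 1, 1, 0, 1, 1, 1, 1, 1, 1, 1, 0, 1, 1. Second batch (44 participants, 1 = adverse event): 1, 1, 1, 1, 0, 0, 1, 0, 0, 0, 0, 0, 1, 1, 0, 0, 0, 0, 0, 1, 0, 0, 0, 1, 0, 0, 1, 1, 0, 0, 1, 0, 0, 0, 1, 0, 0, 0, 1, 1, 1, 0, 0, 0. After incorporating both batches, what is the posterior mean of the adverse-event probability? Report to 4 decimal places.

0.4890

The Beta prior is conjugate to a Binomial/Bernoulli likelihood; the update adds successes to α and failures to β.
After batch 1: Beta(5.63+20, 7.50+8) = Beta(25.63, 15.50).
After batch 2: Beta(25.63+16, 15.50+28) = Beta(41.63, 43.50).
Posterior mean = α/(α+β) = 41.63/85.13 = 0.4890.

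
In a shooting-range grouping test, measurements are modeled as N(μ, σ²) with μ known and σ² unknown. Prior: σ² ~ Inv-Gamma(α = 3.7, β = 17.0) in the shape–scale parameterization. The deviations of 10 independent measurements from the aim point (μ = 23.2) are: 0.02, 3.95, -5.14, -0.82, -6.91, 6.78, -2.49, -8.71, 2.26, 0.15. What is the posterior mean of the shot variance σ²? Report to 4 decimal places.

16.7276

With known mean μ and an Inverse-Gamma(α, β) prior on σ², the Normal likelihood is conjugate: posterior is Inv-Gamma(α + n/2, β + Σ(xᵢ−μ)²/2).
Σ(xᵢ−μ)² = (0.02)² + (3.95)² + (-5.14)² + (-0.82)² + (-6.91)² + (6.78)² + (-2.49)² + (-8.71)² + (2.26)² + (0.15)² = 223.6057.
Posterior: Inv-Gamma(3.7 + 10/2, 17.0 + 223.6057/2) = Inv-Gamma(8.70, 128.80285).
E[σ²|data] = β/(α−1) = 128.80285/7.70 = 16.7276.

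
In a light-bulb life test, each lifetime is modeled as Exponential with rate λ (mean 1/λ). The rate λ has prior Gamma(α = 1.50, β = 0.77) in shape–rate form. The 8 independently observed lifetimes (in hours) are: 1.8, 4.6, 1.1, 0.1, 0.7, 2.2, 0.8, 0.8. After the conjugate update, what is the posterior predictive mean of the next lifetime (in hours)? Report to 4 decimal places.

With a Gamma(shape α, rate β) prior on the exponential rate λ, the posterior after n observations with total T = Σxᵢ is Gamma(α+n, β+T).
Sum of observations T = 12.1 hours; n = 8.
Posterior: Gamma(1.50+8, 0.77+12.1) = Gamma(9.50, 12.87).
The predictive distribution for the next observation is Lomax; its mean is β/(α−1) = 12.87/8.50 = 1.5141.

1.5141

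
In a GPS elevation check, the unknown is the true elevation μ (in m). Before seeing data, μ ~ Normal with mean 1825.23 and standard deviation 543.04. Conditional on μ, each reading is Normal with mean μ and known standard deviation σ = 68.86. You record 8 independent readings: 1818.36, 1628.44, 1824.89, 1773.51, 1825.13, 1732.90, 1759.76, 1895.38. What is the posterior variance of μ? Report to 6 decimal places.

591.523531

For Normal data with known variance σ², a Normal(μ₀, σ₀²) prior on μ is conjugate. Posterior precision = 1/σ₀² + n/σ²; posterior mean is the precision-weighted average of μ₀ and x̄.
σ₀² = 543.04² = 294892.4416, σ² = 68.86² = 4741.6996; σ² + n·σ₀² = 4741.6996 + 8·294892.4416 = 2363881.2324.
Posterior precision = 1/σ₀² + n/σ² = 1/294892.4416 + 8/4741.6996 = (σ² + n·σ₀²)/(σ₀²σ²) = 2363881.2324/(294892.4416·4741.6996); posterior variance σₙ² = σ₀²σ²/(σ² + n·σ₀²) = 294892.4416·4741.6996/2363881.2324 = 591.523531.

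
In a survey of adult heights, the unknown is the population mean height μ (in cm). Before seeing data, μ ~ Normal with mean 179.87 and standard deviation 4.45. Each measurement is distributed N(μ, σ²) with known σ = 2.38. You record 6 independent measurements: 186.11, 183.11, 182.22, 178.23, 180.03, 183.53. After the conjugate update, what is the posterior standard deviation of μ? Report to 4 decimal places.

For Normal data with known variance σ², a Normal(μ₀, σ₀²) prior on μ is conjugate. Posterior precision = 1/σ₀² + n/σ²; posterior mean is the precision-weighted average of μ₀ and x̄.
σ₀² = 4.45² = 19.8025, σ² = 2.38² = 5.6644; σ² + n·σ₀² = 5.6644 + 6·19.8025 = 124.4794.
Posterior precision = 1/σ₀² + n/σ² = 1/19.8025 + 6/5.6644 = (σ² + n·σ₀²)/(σ₀²σ²) = 124.4794/(19.8025·5.6644); posterior variance σₙ² = σ₀²σ²/(σ² + n·σ₀²) = 19.8025·5.6644/124.4794 = 0.901107.
Posterior SD = √σₙ² = √(19.8025·5.6644/124.4794) = 0.9493.

0.9493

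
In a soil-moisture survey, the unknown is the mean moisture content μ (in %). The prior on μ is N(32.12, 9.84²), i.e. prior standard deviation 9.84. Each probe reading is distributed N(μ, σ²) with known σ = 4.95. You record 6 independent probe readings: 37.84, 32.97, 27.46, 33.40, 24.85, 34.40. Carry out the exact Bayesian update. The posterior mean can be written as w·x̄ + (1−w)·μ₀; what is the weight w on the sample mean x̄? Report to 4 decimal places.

0.9595

For Normal data with known variance σ², a Normal(μ₀, σ₀²) prior on μ is conjugate. Posterior precision = 1/σ₀² + n/σ²; posterior mean is the precision-weighted average of μ₀ and x̄.
σ₀² = 9.84² = 96.8256, σ² = 4.95² = 24.5025. Prior precision 1/σ₀² = 1/96.8256; data precision n/σ² = 6/24.5025.
w = (n/σ²)/(1/σ₀² + n/σ²) = n·σ₀²/(σ² + n·σ₀²) = 6·96.8256/(24.5025 + 6·96.8256) = 580.9536/605.4561 = 0.9595.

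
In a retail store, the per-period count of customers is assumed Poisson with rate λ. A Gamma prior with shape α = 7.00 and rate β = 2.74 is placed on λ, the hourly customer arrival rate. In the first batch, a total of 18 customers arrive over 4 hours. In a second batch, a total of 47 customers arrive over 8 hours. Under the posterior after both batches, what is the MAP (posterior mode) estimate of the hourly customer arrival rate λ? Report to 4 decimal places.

4.8168

With a Gamma(shape α, rate β) prior, the Poisson likelihood is conjugate: the posterior is Gamma(α + ΣXᵢ, β + n).
After batch 1: Gamma(α+S, β+n) = Gamma(7.00+18, 2.74+4) = Gamma(25.00, 6.74).
After batch 2: Gamma(α+S, β+n) = Gamma(25.00+47, 6.74+8) = Gamma(72.00, 14.74).
Mode of Gamma(α,β) for α≥1 is (α−1)/β = 71.00/14.74 = 4.8168.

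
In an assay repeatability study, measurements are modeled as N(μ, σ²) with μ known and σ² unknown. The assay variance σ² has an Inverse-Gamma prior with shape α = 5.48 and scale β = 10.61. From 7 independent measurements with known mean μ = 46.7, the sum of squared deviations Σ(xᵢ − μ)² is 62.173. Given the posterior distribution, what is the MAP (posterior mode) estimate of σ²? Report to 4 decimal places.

4.1780

With known mean μ and an Inverse-Gamma(α, β) prior on σ², the Normal likelihood is conjugate: posterior is Inv-Gamma(α + n/2, β + Σ(xᵢ−μ)²/2).
Posterior: Inv-Gamma(5.48 + 7/2, 10.61 + 62.173/2) = Inv-Gamma(8.98, 41.6965).
Mode = β/(α+1) = 41.6965/9.98 = 4.1780.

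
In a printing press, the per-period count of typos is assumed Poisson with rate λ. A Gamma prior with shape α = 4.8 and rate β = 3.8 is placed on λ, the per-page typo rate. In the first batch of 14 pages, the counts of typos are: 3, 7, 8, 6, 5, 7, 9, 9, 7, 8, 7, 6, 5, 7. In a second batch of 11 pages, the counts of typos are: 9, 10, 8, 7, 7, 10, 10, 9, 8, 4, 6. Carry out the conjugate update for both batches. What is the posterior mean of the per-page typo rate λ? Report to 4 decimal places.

6.4861

With a Gamma(shape α, rate β) prior, the Poisson likelihood is conjugate: the posterior is Gamma(α + ΣXᵢ, β + n).
Batch 1: sum of counts S = 94 over n = 14 pages.
After batch 1: Gamma(α+S, β+n) = Gamma(4.8+94, 3.8+14) = Gamma(98.8, 17.8).
Batch 2: sum of counts S = 88 over n = 11 pages.
After batch 2: Gamma(α+S, β+n) = Gamma(98.8+88, 17.8+11) = Gamma(186.8, 28.8).
Posterior mean = α/β = 186.8/28.8 = 6.4861.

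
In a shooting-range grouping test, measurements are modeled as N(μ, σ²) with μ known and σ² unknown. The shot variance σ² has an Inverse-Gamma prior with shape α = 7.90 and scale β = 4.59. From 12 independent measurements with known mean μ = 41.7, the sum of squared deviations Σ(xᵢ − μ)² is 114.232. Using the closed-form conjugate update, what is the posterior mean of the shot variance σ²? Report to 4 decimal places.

With known mean μ and an Inverse-Gamma(α, β) prior on σ², the Normal likelihood is conjugate: posterior is Inv-Gamma(α + n/2, β + Σ(xᵢ−μ)²/2).
Posterior: Inv-Gamma(7.90 + 12/2, 4.59 + 114.232/2) = Inv-Gamma(13.90, 61.7060).
E[σ²|data] = β/(α−1) = 61.7060/12.90 = 4.7834.

4.7834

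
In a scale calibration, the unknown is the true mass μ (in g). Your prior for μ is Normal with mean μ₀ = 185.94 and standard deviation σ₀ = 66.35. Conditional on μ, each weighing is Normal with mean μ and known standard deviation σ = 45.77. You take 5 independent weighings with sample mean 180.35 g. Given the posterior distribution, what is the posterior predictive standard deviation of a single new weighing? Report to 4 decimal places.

For Normal data with known variance σ², a Normal(μ₀, σ₀²) prior on μ is conjugate. Posterior precision = 1/σ₀² + n/σ²; posterior mean is the precision-weighted average of μ₀ and x̄.
σ₀² = 66.35² = 4402.3225, σ² = 45.77² = 2094.8929; σ² + n·σ₀² = 2094.8929 + 5·4402.3225 = 24106.5054.
Posterior precision = 1/σ₀² + n/σ² = 1/4402.3225 + 5/2094.8929 = (σ² + n·σ₀²)/(σ₀²σ²) = 24106.5054/(4402.3225·2094.8929); posterior variance σₙ² = σ₀²σ²/(σ² + n·σ₀²) = 4402.3225·2094.8929/24106.5054 = 382.568688.
Predictive variance for one new observation = σₙ² + σ² = 4402.3225·2094.8929/24106.5054 + 2094.8929 = σ²·(σ₀² + 24106.5054)/24106.5054 = 2094.8929·28508.8279/24106.5054 = 2477.461588; SD = √(2094.8929·28508.8279/24106.5054) = 49.7741.

49.7741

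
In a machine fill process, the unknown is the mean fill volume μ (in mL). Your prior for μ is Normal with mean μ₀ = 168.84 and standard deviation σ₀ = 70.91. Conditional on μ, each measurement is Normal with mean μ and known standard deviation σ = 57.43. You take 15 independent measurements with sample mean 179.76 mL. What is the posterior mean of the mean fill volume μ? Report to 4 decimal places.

For Normal data with known variance σ², a Normal(μ₀, σ₀²) prior on μ is conjugate. Posterior precision = 1/σ₀² + n/σ²; posterior mean is the precision-weighted average of μ₀ and x̄.
n·x̄ = 15·179.76 = 2696.4.
σ₀² = 70.91² = 5028.2281, σ² = 57.43² = 3298.2049; σ² + n·σ₀² = 3298.2049 + 15·5028.2281 = 78721.6264.
Posterior mean = (μ₀/σ₀² + n·x̄/σ²)/(1/σ₀² + n/σ²) = (σ²·μ₀ + σ₀²·n·x̄)/(σ² + n·σ₀²) = (3298.2049·168.84 + 5028.2281·2696.4)/78721.6264 = 14114983.164156/78721.6264 = 179.3025.

179.3025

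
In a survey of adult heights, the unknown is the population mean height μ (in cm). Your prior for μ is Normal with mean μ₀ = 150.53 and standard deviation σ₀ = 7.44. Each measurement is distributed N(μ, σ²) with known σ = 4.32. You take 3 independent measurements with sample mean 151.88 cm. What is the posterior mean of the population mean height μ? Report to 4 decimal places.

151.7436

For Normal data with known variance σ², a Normal(μ₀, σ₀²) prior on μ is conjugate. Posterior precision = 1/σ₀² + n/σ²; posterior mean is the precision-weighted average of μ₀ and x̄.
n·x̄ = 3·151.88 = 455.64.
σ₀² = 7.44² = 55.3536, σ² = 4.32² = 18.6624; σ² + n·σ₀² = 18.6624 + 3·55.3536 = 184.7232.
Posterior mean = (μ₀/σ₀² + n·x̄/σ²)/(1/σ₀² + n/σ²) = (σ²·μ₀ + σ₀²·n·x̄)/(σ² + n·σ₀²) = (18.6624·150.53 + 55.3536·455.64)/184.7232 = 28030.565376/184.7232 = 151.7436.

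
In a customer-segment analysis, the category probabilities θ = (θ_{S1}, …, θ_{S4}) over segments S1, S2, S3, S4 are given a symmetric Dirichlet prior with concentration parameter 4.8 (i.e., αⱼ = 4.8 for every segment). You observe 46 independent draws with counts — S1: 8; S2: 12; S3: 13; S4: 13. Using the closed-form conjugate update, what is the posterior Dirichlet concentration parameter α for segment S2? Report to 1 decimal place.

16.8

The Dirichlet prior is conjugate to the Multinomial likelihood: each posterior αⱼ = prior αⱼ + observed count nⱼ.
Posterior concentration: (12.8, 16.8, 17.8, 17.8), total = 65.2.
α_{S2} = 4.8 + 12 = 16.8.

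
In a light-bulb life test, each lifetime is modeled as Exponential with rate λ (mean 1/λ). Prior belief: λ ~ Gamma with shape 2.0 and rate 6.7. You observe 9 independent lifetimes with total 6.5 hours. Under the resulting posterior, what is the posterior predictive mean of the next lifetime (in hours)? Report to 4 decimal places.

1.3200

With a Gamma(shape α, rate β) prior on the exponential rate λ, the posterior after n observations with total T = Σxᵢ is Gamma(α+n, β+T).
Posterior: Gamma(2.0+9, 6.7+6.5) = Gamma(11.0, 13.2).
The predictive distribution for the next observation is Lomax; its mean is β/(α−1) = 13.2/10.0 = 1.3200.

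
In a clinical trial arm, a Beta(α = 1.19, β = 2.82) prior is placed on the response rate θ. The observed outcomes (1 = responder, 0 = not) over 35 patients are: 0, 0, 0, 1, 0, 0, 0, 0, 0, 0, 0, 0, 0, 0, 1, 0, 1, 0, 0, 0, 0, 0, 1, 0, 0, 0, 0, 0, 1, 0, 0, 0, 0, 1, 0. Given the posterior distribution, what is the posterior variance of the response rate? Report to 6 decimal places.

0.003758

The Beta prior is conjugate to a Binomial/Bernoulli likelihood; the update adds successes to α and failures to β.
Posterior: Beta(α+k, β+n−k) = Beta(1.19+6, 2.82+29) = Beta(7.19, 31.82).
Var = αβ/((α+β)²(α+β+1)) = 7.19·31.82/(39.01²·40.01) = 0.003758.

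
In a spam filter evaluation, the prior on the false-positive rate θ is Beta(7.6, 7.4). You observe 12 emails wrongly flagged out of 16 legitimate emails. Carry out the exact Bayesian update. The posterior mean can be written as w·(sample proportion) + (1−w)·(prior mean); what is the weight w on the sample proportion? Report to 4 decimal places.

The Beta prior is conjugate to a Binomial/Bernoulli likelihood; the update adds successes to α and failures to β.
Posterior mean = (α₀+k)/(α₀+β₀+n) = [n/(α₀+β₀+n)]·(k/n) + [(α₀+β₀)/(α₀+β₀+n)]·α₀/(α₀+β₀), so only n and the prior enter the weight.
The weight on the data is w = n/(α₀+β₀+n) = 16/(7.6+7.4+16) = 16/31.0 = 0.5161.

0.5161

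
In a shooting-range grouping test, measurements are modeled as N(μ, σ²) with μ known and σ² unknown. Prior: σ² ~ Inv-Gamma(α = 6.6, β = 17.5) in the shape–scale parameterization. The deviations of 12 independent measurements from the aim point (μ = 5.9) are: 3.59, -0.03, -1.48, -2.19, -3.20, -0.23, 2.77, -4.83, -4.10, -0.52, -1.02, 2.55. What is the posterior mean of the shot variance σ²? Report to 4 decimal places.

5.2066

With known mean μ and an Inverse-Gamma(α, β) prior on σ², the Normal likelihood is conjugate: posterior is Inv-Gamma(α + n/2, β + Σ(xᵢ−μ)²/2).
Σ(xᵢ−μ)² = (3.59)² + (-0.03)² + (-1.48)² + (-2.19)² + (-3.20)² + (-0.23)² + (2.77)² + (-4.83)² + (-4.10)² + (-0.52)² + (-1.02)² + (2.55)² = 85.7935.
Posterior: Inv-Gamma(6.6 + 12/2, 17.5 + 85.7935/2) = Inv-Gamma(12.60, 60.39675).
E[σ²|data] = β/(α−1) = 60.39675/11.60 = 5.2066.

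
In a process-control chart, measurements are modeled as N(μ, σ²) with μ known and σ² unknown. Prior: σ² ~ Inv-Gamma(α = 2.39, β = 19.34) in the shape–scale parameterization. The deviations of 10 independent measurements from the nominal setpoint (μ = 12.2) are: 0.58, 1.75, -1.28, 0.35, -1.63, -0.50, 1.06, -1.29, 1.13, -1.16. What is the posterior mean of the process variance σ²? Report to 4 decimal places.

4.0811

With known mean μ and an Inverse-Gamma(α, β) prior on σ², the Normal likelihood is conjugate: posterior is Inv-Gamma(α + n/2, β + Σ(xᵢ−μ)²/2).
Σ(xᵢ−μ)² = (0.58)² + (1.75)² + (-1.28)² + (0.35)² + (-1.63)² + (-0.50)² + (1.06)² + (-1.29)² + (1.13)² + (-1.16)² = 13.4769.
Posterior: Inv-Gamma(2.39 + 10/2, 19.34 + 13.4769/2) = Inv-Gamma(7.39, 26.07845).
E[σ²|data] = β/(α−1) = 26.07845/6.39 = 4.0811.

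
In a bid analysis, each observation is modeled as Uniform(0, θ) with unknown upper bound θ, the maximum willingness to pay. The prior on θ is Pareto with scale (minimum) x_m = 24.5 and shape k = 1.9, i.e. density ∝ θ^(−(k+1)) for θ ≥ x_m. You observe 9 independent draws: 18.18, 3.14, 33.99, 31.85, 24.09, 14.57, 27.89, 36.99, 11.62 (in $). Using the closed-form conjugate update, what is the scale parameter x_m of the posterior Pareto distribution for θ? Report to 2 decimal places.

A Pareto(scale x_m, shape k) prior on the upper bound θ of Uniform(0, θ) is conjugate: posterior is Pareto(max(x_m, max xᵢ), k + n).
Sample maximum = 36.99; prior scale x_m = 24.5 → posterior scale = max = 36.99.
Posterior shape = 1.9 + 9 = 10.9.
Posterior scale x_m = 36.99.

36.99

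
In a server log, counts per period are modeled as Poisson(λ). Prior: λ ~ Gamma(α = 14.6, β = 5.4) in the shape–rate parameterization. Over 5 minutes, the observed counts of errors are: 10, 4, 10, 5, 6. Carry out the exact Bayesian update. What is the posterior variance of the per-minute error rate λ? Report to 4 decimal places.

With a Gamma(shape α, rate β) prior, the Poisson likelihood is conjugate: the posterior is Gamma(α + ΣXᵢ, β + n).
Sum of counts S = 35 over n = 5 minutes.
Posterior: Gamma(α+S, β+n) = Gamma(14.6+35, 5.4+5) = Gamma(49.6, 10.4).
Var = α/β² = 49.6/10.4² = 0.4586.

0.4586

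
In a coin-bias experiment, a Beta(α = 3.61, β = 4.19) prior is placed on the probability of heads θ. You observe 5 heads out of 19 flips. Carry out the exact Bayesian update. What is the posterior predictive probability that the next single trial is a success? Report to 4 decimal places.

The Beta prior is conjugate to a Binomial/Bernoulli likelihood; the update adds successes to α and failures to β.
Posterior: Beta(α+k, β+n−k) = Beta(3.61+5, 4.19+14) = Beta(8.61, 18.19).
For a single future Bernoulli trial, P(success | data) = α/(α+β) = 0.3213.

0.3213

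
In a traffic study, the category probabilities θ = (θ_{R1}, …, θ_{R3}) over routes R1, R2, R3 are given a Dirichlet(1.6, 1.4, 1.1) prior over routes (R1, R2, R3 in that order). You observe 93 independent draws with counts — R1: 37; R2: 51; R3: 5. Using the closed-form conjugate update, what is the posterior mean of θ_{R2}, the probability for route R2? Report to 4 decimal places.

0.5396

The Dirichlet prior is conjugate to the Multinomial likelihood: each posterior αⱼ = prior αⱼ + observed count nⱼ.
Posterior concentration: (38.6, 52.4, 6.1), total = 97.1.
E[θ_{R2}|data] = α_{R2}/Σα = 52.4/97.1 = 0.5396.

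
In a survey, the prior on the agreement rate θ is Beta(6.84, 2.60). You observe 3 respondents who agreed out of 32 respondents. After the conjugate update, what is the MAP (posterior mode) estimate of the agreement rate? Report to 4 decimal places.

0.2241

The Beta prior is conjugate to a Binomial/Bernoulli likelihood; the update adds successes to α and failures to β.
Posterior: Beta(α+k, β+n−k) = Beta(6.84+3, 2.60+29) = Beta(9.84, 31.60).
Mode of Beta(a,b) for a,b>1 is (a−1)/(a+b−2) = 8.84/39.44 = 0.2241.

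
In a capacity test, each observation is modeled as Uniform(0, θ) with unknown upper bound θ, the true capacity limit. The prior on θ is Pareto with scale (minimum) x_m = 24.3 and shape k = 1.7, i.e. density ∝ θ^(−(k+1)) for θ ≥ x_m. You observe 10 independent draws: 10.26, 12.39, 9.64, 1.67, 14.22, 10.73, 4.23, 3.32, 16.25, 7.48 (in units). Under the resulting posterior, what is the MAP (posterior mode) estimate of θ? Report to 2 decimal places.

24.30

A Pareto(scale x_m, shape k) prior on the upper bound θ of Uniform(0, θ) is conjugate: posterior is Pareto(max(x_m, max xᵢ), k + n).
Sample maximum = 16.25; prior scale x_m = 24.3 → posterior scale = max = 24.30.
Posterior shape = 1.7 + 10 = 11.7.
The Pareto density is decreasing on [x_m, ∞), so the mode is x_m = 24.30.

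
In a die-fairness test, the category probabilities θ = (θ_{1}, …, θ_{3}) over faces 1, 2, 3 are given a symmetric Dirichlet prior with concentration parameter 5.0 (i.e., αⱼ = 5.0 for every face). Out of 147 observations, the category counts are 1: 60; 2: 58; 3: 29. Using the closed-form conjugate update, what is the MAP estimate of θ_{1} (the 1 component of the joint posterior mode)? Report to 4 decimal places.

0.4025

The Dirichlet prior is conjugate to the Multinomial likelihood: each posterior αⱼ = prior αⱼ + observed count nⱼ.
Posterior concentration: (65.0, 63.0, 34.0), total = 162.0.
Joint mode component: (α_{1}−1)/(Σα−K) = 64.0/159.0 = 0.4025.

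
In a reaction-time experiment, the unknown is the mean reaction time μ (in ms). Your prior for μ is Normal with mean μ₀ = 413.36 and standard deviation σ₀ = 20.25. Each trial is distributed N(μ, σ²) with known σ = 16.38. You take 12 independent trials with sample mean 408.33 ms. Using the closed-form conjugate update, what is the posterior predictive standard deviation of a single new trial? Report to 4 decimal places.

17.0149

For Normal data with known variance σ², a Normal(μ₀, σ₀²) prior on μ is conjugate. Posterior precision = 1/σ₀² + n/σ²; posterior mean is the precision-weighted average of μ₀ and x̄.
σ₀² = 20.25² = 410.0625, σ² = 16.38² = 268.3044; σ² + n·σ₀² = 268.3044 + 12·410.0625 = 5189.0544.
Posterior precision = 1/σ₀² + n/σ² = 1/410.0625 + 12/268.3044 = (σ² + n·σ₀²)/(σ₀²σ²) = 5189.0544/(410.0625·268.3044); posterior variance σₙ² = σ₀²σ²/(σ² + n·σ₀²) = 410.0625·268.3044/5189.0544 = 21.202625.
Predictive variance for one new observation = σₙ² + σ² = 410.0625·268.3044/5189.0544 + 268.3044 = σ²·(σ₀² + 5189.0544)/5189.0544 = 268.3044·5599.1169/5189.0544 = 289.507025; SD = √(268.3044·5599.1169/5189.0544) = 17.0149.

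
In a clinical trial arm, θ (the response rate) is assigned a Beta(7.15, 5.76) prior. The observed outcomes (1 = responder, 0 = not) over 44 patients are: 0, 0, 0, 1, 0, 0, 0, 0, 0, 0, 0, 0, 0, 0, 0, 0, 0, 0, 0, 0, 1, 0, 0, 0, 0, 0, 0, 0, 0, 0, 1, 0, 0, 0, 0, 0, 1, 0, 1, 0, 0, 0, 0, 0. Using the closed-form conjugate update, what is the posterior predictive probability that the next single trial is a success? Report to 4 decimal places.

0.2135

The Beta prior is conjugate to a Binomial/Bernoulli likelihood; the update adds successes to α and failures to β.
Posterior: Beta(α+k, β+n−k) = Beta(7.15+5, 5.76+39) = Beta(12.15, 44.76).
For a single future Bernoulli trial, P(success | data) = α/(α+β) = 0.2135.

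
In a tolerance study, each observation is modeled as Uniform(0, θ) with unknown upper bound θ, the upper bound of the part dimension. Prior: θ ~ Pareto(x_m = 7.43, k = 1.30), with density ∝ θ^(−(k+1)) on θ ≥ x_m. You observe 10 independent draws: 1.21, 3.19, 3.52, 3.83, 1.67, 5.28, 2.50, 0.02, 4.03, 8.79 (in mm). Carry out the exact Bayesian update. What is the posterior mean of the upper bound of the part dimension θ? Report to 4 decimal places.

A Pareto(scale x_m, shape k) prior on the upper bound θ of Uniform(0, θ) is conjugate: posterior is Pareto(max(x_m, max xᵢ), k + n).
Sample maximum = 8.79; prior scale x_m = 7.43 → posterior scale = max = 8.79.
Posterior shape = 1.30 + 10 = 11.30.
E[θ|data] = k·x_m/(k−1) = 11.30·8.79/10.30 = 9.6434.

9.6434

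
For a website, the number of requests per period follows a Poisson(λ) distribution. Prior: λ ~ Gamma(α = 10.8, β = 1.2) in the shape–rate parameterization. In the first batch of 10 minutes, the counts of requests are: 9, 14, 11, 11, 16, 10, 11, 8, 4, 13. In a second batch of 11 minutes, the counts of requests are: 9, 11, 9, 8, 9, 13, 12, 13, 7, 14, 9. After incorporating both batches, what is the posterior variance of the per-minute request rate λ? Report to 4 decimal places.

0.4703

With a Gamma(shape α, rate β) prior, the Poisson likelihood is conjugate: the posterior is Gamma(α + ΣXᵢ, β + n).
Batch 1: sum of counts S = 107 over n = 10 minutes.
After batch 1: Gamma(α+S, β+n) = Gamma(10.8+107, 1.2+10) = Gamma(117.8, 11.2).
Batch 2: sum of counts S = 114 over n = 11 minutes.
After batch 2: Gamma(α+S, β+n) = Gamma(117.8+114, 11.2+11) = Gamma(231.8, 22.2).
Var = α/β² = 231.8/22.2² = 0.4703.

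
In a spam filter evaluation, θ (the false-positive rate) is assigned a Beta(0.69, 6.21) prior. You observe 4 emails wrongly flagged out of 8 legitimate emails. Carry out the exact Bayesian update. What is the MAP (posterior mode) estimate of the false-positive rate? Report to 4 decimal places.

0.2860

The Beta prior is conjugate to a Binomial/Bernoulli likelihood; the update adds successes to α and failures to β.
Posterior: Beta(α+k, β+n−k) = Beta(0.69+4, 6.21+4) = Beta(4.69, 10.21).
Mode of Beta(a,b) for a,b>1 is (a−1)/(a+b−2) = 3.69/12.90 = 0.2860.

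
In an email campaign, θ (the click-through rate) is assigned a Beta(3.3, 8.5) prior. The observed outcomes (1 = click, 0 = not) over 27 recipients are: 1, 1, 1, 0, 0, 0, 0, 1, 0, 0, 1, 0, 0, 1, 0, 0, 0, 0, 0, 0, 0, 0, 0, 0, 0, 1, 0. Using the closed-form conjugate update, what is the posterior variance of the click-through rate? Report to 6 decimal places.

0.004899

The Beta prior is conjugate to a Binomial/Bernoulli likelihood; the update adds successes to α and failures to β.
Posterior: Beta(α+k, β+n−k) = Beta(3.3+7, 8.5+20) = Beta(10.3, 28.5).
Var = αβ/((α+β)²(α+β+1)) = 10.3·28.5/(38.8²·39.8) = 0.004899.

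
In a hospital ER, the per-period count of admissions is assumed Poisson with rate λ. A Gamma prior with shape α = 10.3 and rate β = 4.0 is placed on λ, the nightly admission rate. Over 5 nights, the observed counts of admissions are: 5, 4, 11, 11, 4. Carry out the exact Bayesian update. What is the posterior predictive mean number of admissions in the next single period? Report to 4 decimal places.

5.0333

With a Gamma(shape α, rate β) prior, the Poisson likelihood is conjugate: the posterior is Gamma(α + ΣXᵢ, β + n).
Sum of counts S = 35 over n = 5 nights.
Posterior: Gamma(α+S, β+n) = Gamma(10.3+35, 4.0+5) = Gamma(45.3, 9.0).
The predictive distribution for one future period is NegBinom with mean α/β = 5.0333.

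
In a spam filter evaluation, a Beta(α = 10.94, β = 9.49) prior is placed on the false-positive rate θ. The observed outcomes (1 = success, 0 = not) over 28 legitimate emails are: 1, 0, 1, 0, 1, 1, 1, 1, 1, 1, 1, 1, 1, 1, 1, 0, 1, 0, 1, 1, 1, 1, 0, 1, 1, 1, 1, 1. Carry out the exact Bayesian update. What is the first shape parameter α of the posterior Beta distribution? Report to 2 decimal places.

33.94

The Beta prior is conjugate to a Binomial/Bernoulli likelihood; the update adds successes to α and failures to β.
Posterior: Beta(α+k, β+n−k) = Beta(10.94+23, 9.49+5) = Beta(33.94, 14.49).
Posterior α = 33.94.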